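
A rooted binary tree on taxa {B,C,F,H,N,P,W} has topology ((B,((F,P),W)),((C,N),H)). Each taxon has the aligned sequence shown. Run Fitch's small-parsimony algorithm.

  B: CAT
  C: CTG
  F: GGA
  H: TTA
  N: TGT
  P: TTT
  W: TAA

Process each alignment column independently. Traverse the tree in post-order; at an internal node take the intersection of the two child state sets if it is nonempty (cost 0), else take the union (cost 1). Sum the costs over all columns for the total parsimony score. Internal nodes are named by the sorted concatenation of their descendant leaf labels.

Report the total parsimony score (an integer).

11

site 0, node FP: F={G} ∪ P={T} → {G,T} (+1)
site 0, node FPW: FP={G,T} ∩ W={T} → {T} (+0)
site 0, node BFPW: B={C} ∪ FPW={T} → {C,T} (+1)
site 0, node CN: C={C} ∪ N={T} → {C,T} (+1)
site 0, node CHN: CN={C,T} ∩ H={T} → {T} (+0)
site 0, node BCFHNPW: BFPW={C,T} ∩ CHN={T} → {T} (+0)
site 1, node FP: F={G} ∪ P={T} → {G,T} (+1)
site 1, node FPW: FP={G,T} ∪ W={A} → {A,G,T} (+1)
site 1, node BFPW: B={A} ∩ FPW={A,G,T} → {A} (+0)
site 1, node CN: C={T} ∪ N={G} → {G,T} (+1)
site 1, node CHN: CN={G,T} ∩ H={T} → {T} (+0)
site 1, node BCFHNPW: BFPW={A} ∪ CHN={T} → {A,T} (+1)
site 2, node FP: F={A} ∪ P={T} → {A,T} (+1)
site 2, node FPW: FP={A,T} ∩ W={A} → {A} (+0)
site 2, node BFPW: B={T} ∪ FPW={A} → {A,T} (+1)
site 2, node CN: C={G} ∪ N={T} → {G,T} (+1)
site 2, node CHN: CN={G,T} ∪ H={A} → {A,G,T} (+1)
site 2, node BCFHNPW: BFPW={A,T} ∩ CHN={A,G,T} → {A,T} (+0)
per-site changes: [3, 4, 4]; total = 11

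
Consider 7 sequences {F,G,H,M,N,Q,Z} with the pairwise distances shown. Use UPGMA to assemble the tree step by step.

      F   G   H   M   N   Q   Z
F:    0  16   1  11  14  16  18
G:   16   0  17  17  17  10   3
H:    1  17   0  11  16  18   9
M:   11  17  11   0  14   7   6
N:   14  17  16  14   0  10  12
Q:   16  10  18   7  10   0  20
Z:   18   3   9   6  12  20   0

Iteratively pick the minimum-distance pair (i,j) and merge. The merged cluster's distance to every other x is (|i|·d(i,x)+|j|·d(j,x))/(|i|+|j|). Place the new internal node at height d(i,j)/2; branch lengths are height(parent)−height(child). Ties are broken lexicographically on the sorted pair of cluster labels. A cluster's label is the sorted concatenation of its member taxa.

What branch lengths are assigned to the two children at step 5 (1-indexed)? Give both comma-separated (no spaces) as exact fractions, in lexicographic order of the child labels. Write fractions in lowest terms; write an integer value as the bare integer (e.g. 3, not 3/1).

16/3,5/6

step 1: merge (F,H) at d=1; branch lengths F→1/2, H→1/2; new cluster FH
  updated: d(FH,G)=33/2, d(FH,M)=11, d(FH,N)=15, d(FH,Q)=17, d(FH,Z)=27/2
step 2: merge (G,Z) at d=3; branch lengths G→3/2, Z→3/2; new cluster GZ
  updated: d(FH,GZ)=15, d(GZ,M)=23/2, d(GZ,N)=29/2, d(GZ,Q)=15
step 3: merge (M,Q) at d=7; branch lengths M→7/2, Q→7/2; new cluster MQ
  updated: d(FH,MQ)=14, d(GZ,MQ)=53/4, d(MQ,N)=12
step 4: merge (MQ,N) at d=12; branch lengths MQ→5/2, N→6; new cluster MNQ
  updated: d(FH,MNQ)=43/3, d(GZ,MNQ)=41/3
step 5: merge (GZ,MNQ) at d=41/3; branch lengths GZ→16/3, MNQ→5/6; new cluster GMNQZ
  updated: d(FH,GMNQZ)=73/5
step 6: merge (FH,GMNQZ) at d=73/5; branch lengths FH→34/5, GMNQZ→7/15; new cluster FGHMNQZ
final tree: ((F:1/2,H:1/2):34/5,((G:3/2,Z:3/2):16/3,((M:7/2,Q:7/2):5/2,N:6):5/6):7/15)
total length: 494/15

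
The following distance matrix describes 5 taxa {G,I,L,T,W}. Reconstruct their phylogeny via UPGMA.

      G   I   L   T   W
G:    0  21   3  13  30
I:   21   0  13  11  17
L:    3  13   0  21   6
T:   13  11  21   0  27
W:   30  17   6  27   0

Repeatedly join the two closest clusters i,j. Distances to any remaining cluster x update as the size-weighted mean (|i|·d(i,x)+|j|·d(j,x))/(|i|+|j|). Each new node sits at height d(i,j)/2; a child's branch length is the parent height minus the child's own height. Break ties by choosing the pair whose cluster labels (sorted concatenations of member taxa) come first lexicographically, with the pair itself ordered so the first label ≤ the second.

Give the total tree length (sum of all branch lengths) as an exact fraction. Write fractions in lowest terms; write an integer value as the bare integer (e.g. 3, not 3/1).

1. join G+L (d=3) ⇒ GL; edges |G|=3/2, |L|=3/2
  updated: d(GL,I)=17, d(GL,T)=17, d(GL,W)=18
2. join I+T (d=11) ⇒ IT; edges |I|=11/2, |T|=11/2
  updated: d(GL,IT)=17, d(IT,W)=22
3. join GL+IT (d=17) ⇒ GILT; edges |GL|=7, |IT|=3
  updated: d(GILT,W)=20
4. join GILT+W (d=20) ⇒ GILTW; edges |GILT|=3/2, |W|=10
final tree: (((G:3/2,L:3/2):7,(I:11/2,T:11/2):3):3/2,W:10)
total length: 71/2

71/2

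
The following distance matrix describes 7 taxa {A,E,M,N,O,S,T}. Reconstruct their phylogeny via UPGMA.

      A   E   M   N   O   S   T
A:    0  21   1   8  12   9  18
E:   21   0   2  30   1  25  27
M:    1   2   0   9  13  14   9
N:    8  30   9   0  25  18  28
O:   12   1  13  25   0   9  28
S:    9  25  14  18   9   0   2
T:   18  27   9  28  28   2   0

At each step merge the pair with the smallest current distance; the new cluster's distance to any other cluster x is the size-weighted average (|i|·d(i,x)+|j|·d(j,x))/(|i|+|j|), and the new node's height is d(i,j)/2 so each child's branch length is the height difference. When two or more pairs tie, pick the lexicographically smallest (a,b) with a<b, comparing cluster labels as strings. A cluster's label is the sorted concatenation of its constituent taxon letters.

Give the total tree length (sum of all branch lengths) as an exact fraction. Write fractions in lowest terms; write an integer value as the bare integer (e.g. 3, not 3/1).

iteration 1: select A,M (d=1); attach at lengths (1/2, 1/2); label the merged cluster AM
  updated: d(AM,E)=23/2, d(AM,N)=17/2, d(AM,O)=25/2, d(AM,S)=23/2, d(AM,T)=27/2
iteration 2: select E,O (d=1); attach at lengths (1/2, 1/2); label the merged cluster EO
  updated: d(AM,EO)=12, d(EO,N)=55/2, d(EO,S)=17, d(EO,T)=55/2
iteration 3: select S,T (d=2); attach at lengths (1, 1); label the merged cluster ST
  updated: d(AM,ST)=25/2, d(EO,ST)=89/4, d(N,ST)=23
iteration 4: select AM,N (d=17/2); attach at lengths (15/4, 17/4); label the merged cluster AMN
  updated: d(AMN,EO)=103/6, d(AMN,ST)=16
iteration 5: select AMN,ST (d=16); attach at lengths (15/4, 7); label the merged cluster AMNST
  updated: d(AMNST,EO)=96/5
iteration 6: select AMNST,EO (d=96/5); attach at lengths (8/5, 91/10); label the merged cluster AEMNOST
final tree: ((((A:1/2,M:1/2):15/4,N:17/4):15/4,(S:1,T:1):7):8/5,(E:1/2,O:1/2):91/10)
total length: 669/20

669/20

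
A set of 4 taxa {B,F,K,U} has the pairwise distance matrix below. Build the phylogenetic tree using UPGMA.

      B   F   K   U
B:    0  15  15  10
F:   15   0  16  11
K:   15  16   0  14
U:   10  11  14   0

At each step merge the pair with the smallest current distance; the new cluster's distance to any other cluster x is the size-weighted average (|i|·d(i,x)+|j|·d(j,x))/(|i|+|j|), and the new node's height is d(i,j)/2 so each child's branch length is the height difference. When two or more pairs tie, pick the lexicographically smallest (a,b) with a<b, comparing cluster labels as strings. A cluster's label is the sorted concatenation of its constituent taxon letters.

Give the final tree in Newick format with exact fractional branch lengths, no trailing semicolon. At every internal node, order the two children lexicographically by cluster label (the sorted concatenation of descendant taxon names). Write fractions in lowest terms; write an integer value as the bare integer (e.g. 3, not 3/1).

(((B:5,U:5):3/2,F:13/2):1,K:15/2)

iteration 1: select B,U (d=10); attach at lengths (5, 5); label the merged cluster BU
  updated: d(BU,F)=13, d(BU,K)=29/2
iteration 2: select BU,F (d=13); attach at lengths (3/2, 13/2); label the merged cluster BFU
  updated: d(BFU,K)=15
iteration 3: select BFU,K (d=15); attach at lengths (1, 15/2); label the merged cluster BFKU
final tree: (((B:5,U:5):3/2,F:13/2):1,K:15/2)
total length: 53/2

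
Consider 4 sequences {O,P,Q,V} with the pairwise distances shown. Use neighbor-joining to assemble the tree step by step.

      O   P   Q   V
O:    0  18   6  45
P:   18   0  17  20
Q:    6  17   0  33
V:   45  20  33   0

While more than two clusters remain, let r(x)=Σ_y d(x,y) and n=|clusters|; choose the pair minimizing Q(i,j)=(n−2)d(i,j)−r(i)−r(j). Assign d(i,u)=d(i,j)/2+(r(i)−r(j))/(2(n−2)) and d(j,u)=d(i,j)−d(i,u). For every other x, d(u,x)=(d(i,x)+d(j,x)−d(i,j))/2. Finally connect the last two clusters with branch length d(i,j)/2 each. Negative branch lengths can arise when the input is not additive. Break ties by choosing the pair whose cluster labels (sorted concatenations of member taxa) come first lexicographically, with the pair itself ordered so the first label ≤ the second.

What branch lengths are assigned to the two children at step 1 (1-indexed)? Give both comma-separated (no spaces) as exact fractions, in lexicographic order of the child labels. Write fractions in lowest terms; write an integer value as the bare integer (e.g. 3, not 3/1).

25/4,-1/4

step 1: merge (O,Q) at d=6, Q=-113; branch lengths O→25/4, Q→-1/4; new cluster OQ
  updated: d(OQ,P)=29/2, d(OQ,V)=36
step 2: merge (OQ,P) at d=29/2, Q=-141/2; branch lengths OQ→61/4, P→-3/4; new cluster OPQ
  updated: d(OPQ,V)=83/4
step 3: merge (OPQ,V) at d=83/4; branch lengths OPQ→83/8, V→83/8; new cluster OPQV
final tree: (((O:25/4,Q:-1/4):61/4,P:-3/4):83/8,V:83/8)
total length: 165/4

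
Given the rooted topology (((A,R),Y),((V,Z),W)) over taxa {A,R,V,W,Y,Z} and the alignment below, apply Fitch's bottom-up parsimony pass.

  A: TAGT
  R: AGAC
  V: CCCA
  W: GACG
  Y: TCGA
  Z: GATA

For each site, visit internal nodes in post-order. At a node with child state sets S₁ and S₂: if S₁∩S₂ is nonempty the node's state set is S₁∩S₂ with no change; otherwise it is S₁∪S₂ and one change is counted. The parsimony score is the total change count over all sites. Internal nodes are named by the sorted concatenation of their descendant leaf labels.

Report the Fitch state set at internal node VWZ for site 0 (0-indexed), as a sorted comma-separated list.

site 0, node AR: A={T} ∪ R={A} → {A,T} (+1)
site 0, node ARY: AR={A,T} ∩ Y={T} → {T} (+0)
site 0, node VZ: V={C} ∪ Z={G} → {C,G} (+1)
site 0, node VWZ: VZ={C,G} ∩ W={G} → {G} (+0)
site 0, node ARVWYZ: ARY={T} ∪ VWZ={G} → {G,T} (+1)
site 1, node AR: A={A} ∪ R={G} → {A,G} (+1)
site 1, node ARY: AR={A,G} ∪ Y={C} → {A,C,G} (+1)
site 1, node VZ: V={C} ∪ Z={A} → {A,C} (+1)
site 1, node VWZ: VZ={A,C} ∩ W={A} → {A} (+0)
site 1, node ARVWYZ: ARY={A,C,G} ∩ VWZ={A} → {A} (+0)
site 2, node AR: A={G} ∪ R={A} → {A,G} (+1)
site 2, node ARY: AR={A,G} ∩ Y={G} → {G} (+0)
site 2, node VZ: V={C} ∪ Z={T} → {C,T} (+1)
site 2, node VWZ: VZ={C,T} ∩ W={C} → {C} (+0)
site 2, node ARVWYZ: ARY={G} ∪ VWZ={C} → {C,G} (+1)
site 3, node AR: A={T} ∪ R={C} → {C,T} (+1)
site 3, node ARY: AR={C,T} ∪ Y={A} → {A,C,T} (+1)
site 3, node VZ: V={A} ∩ Z={A} → {A} (+0)
site 3, node VWZ: VZ={A} ∪ W={G} → {A,G} (+1)
site 3, node ARVWYZ: ARY={A,C,T} ∩ VWZ={A,G} → {A} (+0)
per-site changes: [3, 3, 3, 3]; total = 12

G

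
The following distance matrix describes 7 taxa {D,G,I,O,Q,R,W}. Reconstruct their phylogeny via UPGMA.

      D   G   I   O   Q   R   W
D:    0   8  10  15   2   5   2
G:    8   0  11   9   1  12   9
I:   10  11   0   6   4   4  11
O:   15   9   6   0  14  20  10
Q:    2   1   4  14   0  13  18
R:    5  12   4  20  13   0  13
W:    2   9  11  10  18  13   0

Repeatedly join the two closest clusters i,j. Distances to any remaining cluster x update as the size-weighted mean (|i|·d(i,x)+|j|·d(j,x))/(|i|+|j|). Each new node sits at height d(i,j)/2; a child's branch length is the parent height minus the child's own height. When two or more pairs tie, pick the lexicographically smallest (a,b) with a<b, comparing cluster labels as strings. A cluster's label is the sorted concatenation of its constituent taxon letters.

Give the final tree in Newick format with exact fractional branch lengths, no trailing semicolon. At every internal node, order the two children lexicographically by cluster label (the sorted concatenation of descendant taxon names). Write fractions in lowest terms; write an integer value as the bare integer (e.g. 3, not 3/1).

((((D:1,W:1):29/8,(G:1/2,Q:1/2):33/8):5/16,(I:2,R:2):47/16):59/48,O:37/6)

iteration 1: select G,Q (d=1); attach at lengths (1/2, 1/2); label the merged cluster GQ
  updated: d(D,GQ)=5, d(GQ,I)=15/2, d(GQ,O)=23/2, d(GQ,R)=25/2, d(GQ,W)=27/2
iteration 2: select D,W (d=2); attach at lengths (1, 1); label the merged cluster DW
  updated: d(DW,GQ)=37/4, d(DW,I)=21/2, d(DW,O)=25/2, d(DW,R)=9
iteration 3: select I,R (d=4); attach at lengths (2, 2); label the merged cluster IR
  updated: d(DW,IR)=39/4, d(GQ,IR)=10, d(IR,O)=13
iteration 4: select DW,GQ (d=37/4); attach at lengths (29/8, 33/8); label the merged cluster DGQW
  updated: d(DGQW,IR)=79/8, d(DGQW,O)=12
iteration 5: select DGQW,IR (d=79/8); attach at lengths (5/16, 47/16); label the merged cluster DGIQRW
  updated: d(DGIQRW,O)=37/3
iteration 6: select DGIQRW,O (d=37/3); attach at lengths (59/48, 37/6); label the merged cluster DGIOQRW
final tree: ((((D:1,W:1):29/8,(G:1/2,Q:1/2):33/8):5/16,(I:2,R:2):47/16):59/48,O:37/6)
total length: 1219/48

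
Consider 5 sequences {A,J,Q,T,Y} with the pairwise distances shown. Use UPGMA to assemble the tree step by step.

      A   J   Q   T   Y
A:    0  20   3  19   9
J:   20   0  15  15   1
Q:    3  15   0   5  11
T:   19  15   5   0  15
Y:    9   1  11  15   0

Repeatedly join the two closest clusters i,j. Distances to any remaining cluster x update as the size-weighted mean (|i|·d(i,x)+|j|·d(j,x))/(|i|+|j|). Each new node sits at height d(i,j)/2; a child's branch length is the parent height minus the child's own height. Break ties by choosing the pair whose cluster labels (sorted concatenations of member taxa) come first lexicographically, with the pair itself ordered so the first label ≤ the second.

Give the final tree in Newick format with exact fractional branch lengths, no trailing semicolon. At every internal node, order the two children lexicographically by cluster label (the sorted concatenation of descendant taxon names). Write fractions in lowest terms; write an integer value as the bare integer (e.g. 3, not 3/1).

iteration 1: select J,Y (d=1); attach at lengths (1/2, 1/2); label the merged cluster JY
  updated: d(A,JY)=29/2, d(JY,Q)=13, d(JY,T)=15
iteration 2: select A,Q (d=3); attach at lengths (3/2, 3/2); label the merged cluster AQ
  updated: d(AQ,JY)=55/4, d(AQ,T)=12
iteration 3: select AQ,T (d=12); attach at lengths (9/2, 6); label the merged cluster AQT
  updated: d(AQT,JY)=85/6
iteration 4: select AQT,JY (d=85/6); attach at lengths (13/12, 79/12); label the merged cluster AJQTY
final tree: (((A:3/2,Q:3/2):9/2,T:6):13/12,(J:1/2,Y:1/2):79/12)
total length: 133/6

(((A:3/2,Q:3/2):9/2,T:6):13/12,(J:1/2,Y:1/2):79/12)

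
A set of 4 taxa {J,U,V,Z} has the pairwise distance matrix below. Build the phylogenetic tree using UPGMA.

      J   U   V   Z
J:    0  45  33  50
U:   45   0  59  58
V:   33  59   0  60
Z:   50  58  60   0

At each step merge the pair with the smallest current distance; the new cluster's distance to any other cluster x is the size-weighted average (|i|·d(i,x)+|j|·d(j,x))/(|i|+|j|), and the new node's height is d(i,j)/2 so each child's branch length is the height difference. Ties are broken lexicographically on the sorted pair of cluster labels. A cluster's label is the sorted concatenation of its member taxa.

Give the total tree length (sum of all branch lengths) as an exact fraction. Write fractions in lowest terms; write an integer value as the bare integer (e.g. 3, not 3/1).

step 1: merge (J,V) at d=33; branch lengths J→33/2, V→33/2; new cluster JV
  updated: d(JV,U)=52, d(JV,Z)=55
step 2: merge (JV,U) at d=52; branch lengths JV→19/2, U→26; new cluster JUV
  updated: d(JUV,Z)=56
step 3: merge (JUV,Z) at d=56; branch lengths JUV→2, Z→28; new cluster JUVZ
final tree: (((J:33/2,V:33/2):19/2,U:26):2,Z:28)
total length: 197/2

197/2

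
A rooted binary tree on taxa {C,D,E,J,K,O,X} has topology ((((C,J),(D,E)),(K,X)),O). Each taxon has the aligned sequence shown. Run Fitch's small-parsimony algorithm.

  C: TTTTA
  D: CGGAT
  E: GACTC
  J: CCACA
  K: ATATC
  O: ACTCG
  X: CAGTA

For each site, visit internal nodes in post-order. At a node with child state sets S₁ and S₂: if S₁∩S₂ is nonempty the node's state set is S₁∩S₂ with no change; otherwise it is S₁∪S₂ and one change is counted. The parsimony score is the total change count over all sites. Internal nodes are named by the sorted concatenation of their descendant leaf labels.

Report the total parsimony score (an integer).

21

[col 0] CJ: children C:{T}, J:{C} ∪→ {C,T}; cost 1
[col 0] DE: children D:{C}, E:{G} ∪→ {C,G}; cost 1
[col 0] CDEJ: children CJ:{C,T}, DE:{C,G} ∩→ {C}; cost 0
[col 0] KX: children K:{A}, X:{C} ∪→ {A,C}; cost 1
[col 0] CDEJKX: children CDEJ:{C}, KX:{A,C} ∩→ {C}; cost 0
[col 0] CDEJKOX: children CDEJKX:{C}, O:{A} ∪→ {A,C}; cost 1
[col 1] CJ: children C:{T}, J:{C} ∪→ {C,T}; cost 1
[col 1] DE: children D:{G}, E:{A} ∪→ {A,G}; cost 1
[col 1] CDEJ: children CJ:{C,T}, DE:{A,G} ∪→ {A,C,G,T}; cost 1
[col 1] KX: children K:{T}, X:{A} ∪→ {A,T}; cost 1
[col 1] CDEJKX: children CDEJ:{A,C,G,T}, KX:{A,T} ∩→ {A,T}; cost 0
[col 1] CDEJKOX: children CDEJKX:{A,T}, O:{C} ∪→ {A,C,T}; cost 1
[col 2] CJ: children C:{T}, J:{A} ∪→ {A,T}; cost 1
[col 2] DE: children D:{G}, E:{C} ∪→ {C,G}; cost 1
[col 2] CDEJ: children CJ:{A,T}, DE:{C,G} ∪→ {A,C,G,T}; cost 1
[col 2] KX: children K:{A}, X:{G} ∪→ {A,G}; cost 1
[col 2] CDEJKX: children CDEJ:{A,C,G,T}, KX:{A,G} ∩→ {A,G}; cost 0
[col 2] CDEJKOX: children CDEJKX:{A,G}, O:{T} ∪→ {A,G,T}; cost 1
[col 3] CJ: children C:{T}, J:{C} ∪→ {C,T}; cost 1
[col 3] DE: children D:{A}, E:{T} ∪→ {A,T}; cost 1
[col 3] CDEJ: children CJ:{C,T}, DE:{A,T} ∩→ {T}; cost 0
[col 3] KX: children K:{T}, X:{T} ∩→ {T}; cost 0
[col 3] CDEJKX: children CDEJ:{T}, KX:{T} ∩→ {T}; cost 0
[col 3] CDEJKOX: children CDEJKX:{T}, O:{C} ∪→ {C,T}; cost 1
[col 4] CJ: children C:{A}, J:{A} ∩→ {A}; cost 0
[col 4] DE: children D:{T}, E:{C} ∪→ {C,T}; cost 1
[col 4] CDEJ: children CJ:{A}, DE:{C,T} ∪→ {A,C,T}; cost 1
[col 4] KX: children K:{C}, X:{A} ∪→ {A,C}; cost 1
[col 4] CDEJKX: children CDEJ:{A,C,T}, KX:{A,C} ∩→ {A,C}; cost 0
[col 4] CDEJKOX: children CDEJKX:{A,C}, O:{G} ∪→ {A,C,G}; cost 1
per-site changes: [4, 5, 5, 3, 4]; total = 21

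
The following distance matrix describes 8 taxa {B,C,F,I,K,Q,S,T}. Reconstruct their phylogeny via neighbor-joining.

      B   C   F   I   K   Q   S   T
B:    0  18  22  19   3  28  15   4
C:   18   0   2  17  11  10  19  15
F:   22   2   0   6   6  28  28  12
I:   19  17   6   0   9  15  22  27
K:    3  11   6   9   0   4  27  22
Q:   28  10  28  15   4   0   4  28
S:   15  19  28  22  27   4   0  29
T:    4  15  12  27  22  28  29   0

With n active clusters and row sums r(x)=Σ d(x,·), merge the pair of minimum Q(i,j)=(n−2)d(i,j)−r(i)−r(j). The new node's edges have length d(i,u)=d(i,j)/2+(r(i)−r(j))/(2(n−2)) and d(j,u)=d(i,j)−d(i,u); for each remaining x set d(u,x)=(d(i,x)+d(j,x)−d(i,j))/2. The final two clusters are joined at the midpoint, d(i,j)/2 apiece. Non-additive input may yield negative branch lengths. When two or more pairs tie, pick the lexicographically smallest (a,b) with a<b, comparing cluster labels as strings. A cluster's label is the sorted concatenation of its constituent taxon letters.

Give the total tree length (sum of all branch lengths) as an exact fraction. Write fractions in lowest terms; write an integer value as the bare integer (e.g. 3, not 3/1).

705/16

iteration 1: select Q,S (d=4, Q=-237); attach at lengths (-1/4, 17/4); label the merged cluster QS
  updated: d(B,QS)=39/2, d(C,QS)=25/2, d(F,QS)=26, d(I,QS)=33/2, d(K,QS)=27/2, d(QS,T)=53/2
iteration 2: select B,T (d=4, Q=-172); attach at lengths (-1/10, 41/10); label the merged cluster BT
  updated: d(BT,C)=29/2, d(BT,F)=15, d(BT,I)=21, d(BT,K)=21/2, d(BT,QS)=21
iteration 3: select C,F (d=2, Q=-104); attach at lengths (5/4, 3/4); label the merged cluster CF
  updated: d(BT,CF)=55/4, d(CF,I)=21/2, d(CF,K)=15/2, d(CF,QS)=73/4
iteration 4: select I,QS (d=33/2, Q=-307/4); attach at lengths (149/24, 247/24); label the merged cluster IQS
  updated: d(BT,IQS)=51/4, d(CF,IQS)=49/8, d(IQS,K)=3
iteration 5: select BT,K (d=21/2, Q=-37); attach at lengths (37/4, 5/4); label the merged cluster BKT
  updated: d(BKT,CF)=43/8, d(BKT,IQS)=21/8
iteration 6: select BKT,CF (d=43/8, Q=-113/8); attach at lengths (15/16, 71/16); label the merged cluster BCFKT
  updated: d(BCFKT,IQS)=27/16
iteration 7: select BCFKT,IQS (d=27/16); attach at lengths (27/32, 27/32); label the merged cluster BCFIKQST
final tree: ((((B:-1/10,T:41/10):37/4,K:5/4):15/16,(C:5/4,F:3/4):71/16):27/32,(I:149/24,(Q:-1/4,S:17/4):247/24):27/32)
total length: 705/16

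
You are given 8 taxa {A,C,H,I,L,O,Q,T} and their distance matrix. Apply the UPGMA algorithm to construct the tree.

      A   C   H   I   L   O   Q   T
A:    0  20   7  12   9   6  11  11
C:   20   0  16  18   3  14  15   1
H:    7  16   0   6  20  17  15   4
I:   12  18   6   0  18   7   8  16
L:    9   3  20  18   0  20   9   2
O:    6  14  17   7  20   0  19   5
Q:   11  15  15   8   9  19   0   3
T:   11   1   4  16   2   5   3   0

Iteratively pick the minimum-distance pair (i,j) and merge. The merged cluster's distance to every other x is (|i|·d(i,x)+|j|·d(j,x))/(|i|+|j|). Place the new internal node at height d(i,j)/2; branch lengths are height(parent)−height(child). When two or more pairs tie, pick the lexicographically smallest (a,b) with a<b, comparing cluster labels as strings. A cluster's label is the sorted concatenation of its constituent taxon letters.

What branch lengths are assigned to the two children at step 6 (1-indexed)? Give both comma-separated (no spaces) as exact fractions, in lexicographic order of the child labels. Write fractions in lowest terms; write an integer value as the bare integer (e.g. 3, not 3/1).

step 1: merge (C,T) at d=1; branch lengths C→1/2, T→1/2; new cluster CT
  updated: d(A,CT)=31/2, d(CT,H)=10, d(CT,I)=17, d(CT,L)=5/2, d(CT,O)=19/2, d(CT,Q)=9
step 2: merge (CT,L) at d=5/2; branch lengths CT→3/4, L→5/4; new cluster CLT
  updated: d(A,CLT)=40/3, d(CLT,H)=40/3, d(CLT,I)=52/3, d(CLT,O)=13, d(CLT,Q)=9
step 3: merge (A,O) at d=6; branch lengths A→3, O→3; new cluster AO
  updated: d(AO,CLT)=79/6, d(AO,H)=12, d(AO,I)=19/2, d(AO,Q)=15
step 4: merge (H,I) at d=6; branch lengths H→3, I→3; new cluster HI
  updated: d(AO,HI)=43/4, d(CLT,HI)=46/3, d(HI,Q)=23/2
step 5: merge (CLT,Q) at d=9; branch lengths CLT→13/4, Q→9/2; new cluster CLQT
  updated: d(AO,CLQT)=109/8, d(CLQT,HI)=115/8
step 6: merge (AO,HI) at d=43/4; branch lengths AO→19/8, HI→19/8; new cluster AHIO
  updated: d(AHIO,CLQT)=14
step 7: merge (AHIO,CLQT) at d=14; branch lengths AHIO→13/8, CLQT→5/2; new cluster ACHILOQT
final tree: (((A:3,O:3):19/8,(H:3,I:3):19/8):13/8,(((C:1/2,T:1/2):3/4,L:5/4):13/4,Q:9/2):5/2)
total length: 253/8

19/8,19/8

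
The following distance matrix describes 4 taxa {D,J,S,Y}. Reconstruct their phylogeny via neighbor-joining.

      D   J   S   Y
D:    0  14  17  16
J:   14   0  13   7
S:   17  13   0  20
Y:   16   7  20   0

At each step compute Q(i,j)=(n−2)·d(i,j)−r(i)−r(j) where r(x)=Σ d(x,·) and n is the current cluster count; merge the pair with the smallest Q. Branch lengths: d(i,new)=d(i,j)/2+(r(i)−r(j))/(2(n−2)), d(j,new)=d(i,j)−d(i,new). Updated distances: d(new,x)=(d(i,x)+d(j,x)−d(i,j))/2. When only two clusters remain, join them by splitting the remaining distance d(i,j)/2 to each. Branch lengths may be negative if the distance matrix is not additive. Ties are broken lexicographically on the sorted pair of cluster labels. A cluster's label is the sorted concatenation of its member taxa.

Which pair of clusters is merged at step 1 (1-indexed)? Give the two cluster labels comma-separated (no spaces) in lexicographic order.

1. join D+S (d=17, Q=-63) ⇒ DS; edges |D|=31/4, |S|=37/4
  updated: d(DS,J)=5, d(DS,Y)=19/2
2. join DS+J (d=5, Q=-43/2) ⇒ DJS; edges |DS|=15/4, |J|=5/4
  updated: d(DJS,Y)=23/4
3. join DJS+Y (d=23/4) ⇒ DJSY; edges |DJS|=23/8, |Y|=23/8
final tree: (((D:31/4,S:37/4):15/4,J:5/4):23/8,Y:23/8)
total length: 111/4

D,S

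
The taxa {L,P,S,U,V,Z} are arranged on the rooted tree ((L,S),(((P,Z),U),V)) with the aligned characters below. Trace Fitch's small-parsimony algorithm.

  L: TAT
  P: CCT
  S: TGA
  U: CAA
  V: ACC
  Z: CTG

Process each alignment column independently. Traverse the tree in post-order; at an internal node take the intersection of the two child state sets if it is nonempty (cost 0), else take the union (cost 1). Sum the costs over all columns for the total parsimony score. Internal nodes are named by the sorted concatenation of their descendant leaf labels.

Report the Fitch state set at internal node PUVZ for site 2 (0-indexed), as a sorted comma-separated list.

[col 0] LS: children L:{T}, S:{T} ∩→ {T}; cost 0
[col 0] PZ: children P:{C}, Z:{C} ∩→ {C}; cost 0
[col 0] PUZ: children PZ:{C}, U:{C} ∩→ {C}; cost 0
[col 0] PUVZ: children PUZ:{C}, V:{A} ∪→ {A,C}; cost 1
[col 0] LPSUVZ: children LS:{T}, PUVZ:{A,C} ∪→ {A,C,T}; cost 1
[col 1] LS: children L:{A}, S:{G} ∪→ {A,G}; cost 1
[col 1] PZ: children P:{C}, Z:{T} ∪→ {C,T}; cost 1
[col 1] PUZ: children PZ:{C,T}, U:{A} ∪→ {A,C,T}; cost 1
[col 1] PUVZ: children PUZ:{A,C,T}, V:{C} ∩→ {C}; cost 0
[col 1] LPSUVZ: children LS:{A,G}, PUVZ:{C} ∪→ {A,C,G}; cost 1
[col 2] LS: children L:{T}, S:{A} ∪→ {A,T}; cost 1
[col 2] PZ: children P:{T}, Z:{G} ∪→ {G,T}; cost 1
[col 2] PUZ: children PZ:{G,T}, U:{A} ∪→ {A,G,T}; cost 1
[col 2] PUVZ: children PUZ:{A,G,T}, V:{C} ∪→ {A,C,G,T}; cost 1
[col 2] LPSUVZ: children LS:{A,T}, PUVZ:{A,C,G,T} ∩→ {A,T}; cost 0
per-site changes: [2, 4, 4]; total = 10

A,C,G,T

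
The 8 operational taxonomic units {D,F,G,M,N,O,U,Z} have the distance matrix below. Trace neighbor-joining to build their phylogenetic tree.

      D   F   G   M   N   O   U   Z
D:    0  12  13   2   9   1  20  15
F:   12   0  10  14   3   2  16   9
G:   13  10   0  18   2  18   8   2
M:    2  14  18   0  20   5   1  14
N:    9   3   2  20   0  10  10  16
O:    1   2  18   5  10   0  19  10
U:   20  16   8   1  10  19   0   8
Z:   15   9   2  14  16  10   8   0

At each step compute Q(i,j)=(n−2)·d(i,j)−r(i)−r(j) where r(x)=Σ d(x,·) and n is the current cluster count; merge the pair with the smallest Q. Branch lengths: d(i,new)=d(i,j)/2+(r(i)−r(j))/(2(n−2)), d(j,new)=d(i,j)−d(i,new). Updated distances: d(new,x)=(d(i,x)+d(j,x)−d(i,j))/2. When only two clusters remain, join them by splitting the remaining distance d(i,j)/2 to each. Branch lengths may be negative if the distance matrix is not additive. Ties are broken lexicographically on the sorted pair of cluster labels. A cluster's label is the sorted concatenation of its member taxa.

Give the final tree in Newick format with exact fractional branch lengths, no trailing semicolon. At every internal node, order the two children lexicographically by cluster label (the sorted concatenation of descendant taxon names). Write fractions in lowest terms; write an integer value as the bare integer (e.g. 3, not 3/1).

((((D:3/2,O:-1/2):63/16,(F:7/6,N:11/6):37/16):37/16,(G:1/2,Z:3/2):67/16):101/32,(M:-1/6,U:7/6):101/32)

step 1: merge (M,U) at d=1, Q=-150; branch lengths M→-1/6, U→7/6; new cluster MU
  updated: d(D,MU)=21/2, d(F,MU)=29/2, d(G,MU)=25/2, d(MU,N)=29/2, d(MU,O)=23/2, d(MU,Z)=21/2
step 2: merge (G,Z) at d=2, Q=-110; branch lengths G→1/2, Z→3/2; new cluster GZ
  updated: d(D,GZ)=13, d(F,GZ)=17/2, d(GZ,MU)=21/2, d(GZ,N)=8, d(GZ,O)=13
step 3: merge (D,O) at d=1, Q=-79; branch lengths D→3/2, O→-1/2; new cluster DO
  updated: d(DO,F)=13/2, d(DO,GZ)=25/2, d(DO,MU)=21/2, d(DO,N)=9
step 4: merge (F,N) at d=3, Q=-58; branch lengths F→7/6, N→11/6; new cluster FN
  updated: d(DO,FN)=25/4, d(FN,GZ)=27/4, d(FN,MU)=13
step 5: merge (DO,FN) at d=25/4, Q=-171/4; branch lengths DO→63/16, FN→37/16; new cluster DFNO
  updated: d(DFNO,GZ)=13/2, d(DFNO,MU)=69/8
step 6: merge (DFNO,GZ) at d=13/2, Q=-205/8; branch lengths DFNO→37/16, GZ→67/16; new cluster DFGNOZ
  updated: d(DFGNOZ,MU)=101/16
step 7: merge (DFGNOZ,MU) at d=101/16; branch lengths DFGNOZ→101/32, MU→101/32; new cluster DFGMNOUZ
final tree: ((((D:3/2,O:-1/2):63/16,(F:7/6,N:11/6):37/16):37/16,(G:1/2,Z:3/2):67/16):101/32,(M:-1/6,U:7/6):101/32)
total length: 417/16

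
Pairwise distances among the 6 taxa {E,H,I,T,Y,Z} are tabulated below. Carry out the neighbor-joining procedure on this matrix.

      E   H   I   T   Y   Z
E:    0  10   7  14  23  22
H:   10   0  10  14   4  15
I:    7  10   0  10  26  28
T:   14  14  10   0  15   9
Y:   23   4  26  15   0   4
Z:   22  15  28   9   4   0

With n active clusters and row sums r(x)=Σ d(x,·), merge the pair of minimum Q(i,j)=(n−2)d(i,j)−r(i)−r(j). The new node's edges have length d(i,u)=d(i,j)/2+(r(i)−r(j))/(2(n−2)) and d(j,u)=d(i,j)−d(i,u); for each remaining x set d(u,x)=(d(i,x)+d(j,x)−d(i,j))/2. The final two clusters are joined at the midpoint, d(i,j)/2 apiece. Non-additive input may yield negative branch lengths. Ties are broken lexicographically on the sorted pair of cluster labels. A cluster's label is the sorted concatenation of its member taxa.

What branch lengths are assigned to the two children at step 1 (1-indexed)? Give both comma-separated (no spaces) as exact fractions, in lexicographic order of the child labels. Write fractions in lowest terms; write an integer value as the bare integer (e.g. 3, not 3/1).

5/4,11/4

step 1: merge (Y,Z) at d=4, Q=-134; branch lengths Y→5/4, Z→11/4; new cluster YZ
  updated: d(E,YZ)=41/2, d(H,YZ)=15/2, d(I,YZ)=25, d(T,YZ)=10
step 2: merge (E,I) at d=7, Q=-165/2; branch lengths E→41/12, I→43/12; new cluster EI
  updated: d(EI,H)=13/2, d(EI,T)=17/2, d(EI,YZ)=77/4
step 3: merge (EI,T) at d=17/2, Q=-199/4; branch lengths EI→75/16, T→61/16; new cluster EIT
  updated: d(EIT,H)=6, d(EIT,YZ)=83/8
step 4: merge (EIT,H) at d=6, Q=-191/8; branch lengths EIT→71/16, H→25/16; new cluster EHIT
  updated: d(EHIT,YZ)=95/16
step 5: merge (EHIT,YZ) at d=95/16; branch lengths EHIT→95/32, YZ→95/32; new cluster EHITYZ
final tree: ((((E:41/12,I:43/12):75/16,T:61/16):71/16,H:25/16):95/32,(Y:5/4,Z:11/4):95/32)
total length: 503/16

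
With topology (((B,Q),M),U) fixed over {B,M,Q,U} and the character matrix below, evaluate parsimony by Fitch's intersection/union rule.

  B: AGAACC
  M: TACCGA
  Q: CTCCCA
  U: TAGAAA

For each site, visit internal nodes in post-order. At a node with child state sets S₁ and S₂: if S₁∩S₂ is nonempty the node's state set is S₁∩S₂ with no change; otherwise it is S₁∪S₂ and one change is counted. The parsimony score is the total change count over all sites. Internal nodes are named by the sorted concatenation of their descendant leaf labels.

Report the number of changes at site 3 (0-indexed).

2

site 0, node BQ: B={A} ∪ Q={C} → {A,C} (+1)
site 0, node BMQ: BQ={A,C} ∪ M={T} → {A,C,T} (+1)
site 0, node BMQU: BMQ={A,C,T} ∩ U={T} → {T} (+0)
site 1, node BQ: B={G} ∪ Q={T} → {G,T} (+1)
site 1, node BMQ: BQ={G,T} ∪ M={A} → {A,G,T} (+1)
site 1, node BMQU: BMQ={A,G,T} ∩ U={A} → {A} (+0)
site 2, node BQ: B={A} ∪ Q={C} → {A,C} (+1)
site 2, node BMQ: BQ={A,C} ∩ M={C} → {C} (+0)
site 2, node BMQU: BMQ={C} ∪ U={G} → {C,G} (+1)
site 3, node BQ: B={A} ∪ Q={C} → {A,C} (+1)
site 3, node BMQ: BQ={A,C} ∩ M={C} → {C} (+0)
site 3, node BMQU: BMQ={C} ∪ U={A} → {A,C} (+1)
site 4, node BQ: B={C} ∩ Q={C} → {C} (+0)
site 4, node BMQ: BQ={C} ∪ M={G} → {C,G} (+1)
site 4, node BMQU: BMQ={C,G} ∪ U={A} → {A,C,G} (+1)
site 5, node BQ: B={C} ∪ Q={A} → {A,C} (+1)
site 5, node BMQ: BQ={A,C} ∩ M={A} → {A} (+0)
site 5, node BMQU: BMQ={A} ∩ U={A} → {A} (+0)
per-site changes: [2, 2, 2, 2, 2, 1]; total = 11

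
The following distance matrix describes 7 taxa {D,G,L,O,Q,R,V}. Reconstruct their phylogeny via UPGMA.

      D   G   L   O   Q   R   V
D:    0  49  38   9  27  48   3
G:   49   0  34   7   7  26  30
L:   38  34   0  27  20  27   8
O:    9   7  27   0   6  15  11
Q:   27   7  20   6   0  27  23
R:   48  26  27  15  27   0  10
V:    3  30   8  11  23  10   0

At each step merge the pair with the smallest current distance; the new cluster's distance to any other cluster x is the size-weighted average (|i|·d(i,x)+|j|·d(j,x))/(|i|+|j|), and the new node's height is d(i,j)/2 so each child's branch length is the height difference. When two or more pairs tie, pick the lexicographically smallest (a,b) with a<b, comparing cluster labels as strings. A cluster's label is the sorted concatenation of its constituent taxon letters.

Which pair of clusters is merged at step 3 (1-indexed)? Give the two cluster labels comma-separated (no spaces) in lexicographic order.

1. join D+V (d=3) ⇒ DV; edges |D|=3/2, |V|=3/2
  updated: d(DV,G)=79/2, d(DV,L)=23, d(DV,O)=10, d(DV,Q)=25, d(DV,R)=29
2. join O+Q (d=6) ⇒ OQ; edges |O|=3, |Q|=3
  updated: d(DV,OQ)=35/2, d(G,OQ)=7, d(L,OQ)=47/2, d(OQ,R)=21
3. join G+OQ (d=7) ⇒ GOQ; edges |G|=7/2, |OQ|=1/2
  updated: d(DV,GOQ)=149/6, d(GOQ,L)=27, d(GOQ,R)=68/3
4. join GOQ+R (d=68/3) ⇒ GOQR; edges |GOQ|=47/6, |R|=34/3
  updated: d(DV,GOQR)=207/8, d(GOQR,L)=27
5. join DV+L (d=23) ⇒ DLV; edges |DV|=10, |L|=23/2
  updated: d(DLV,GOQR)=105/4
6. join DLV+GOQR (d=105/4) ⇒ DGLOQRV; edges |DLV|=13/8, |GOQR|=43/24
final tree: (((D:3/2,V:3/2):10,L:23/2):13/8,((G:7/2,(O:3,Q:3):1/2):47/6,R:34/3):43/24)
total length: 685/12

G,OQ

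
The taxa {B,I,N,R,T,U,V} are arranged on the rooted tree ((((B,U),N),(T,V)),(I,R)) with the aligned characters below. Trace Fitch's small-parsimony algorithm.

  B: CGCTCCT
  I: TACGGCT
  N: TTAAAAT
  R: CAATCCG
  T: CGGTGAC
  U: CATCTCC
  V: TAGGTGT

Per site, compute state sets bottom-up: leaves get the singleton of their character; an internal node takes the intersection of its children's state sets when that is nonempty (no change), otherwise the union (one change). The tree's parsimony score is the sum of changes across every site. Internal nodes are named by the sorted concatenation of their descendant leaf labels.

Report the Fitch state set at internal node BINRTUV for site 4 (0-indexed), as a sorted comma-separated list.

C,G,T

site 0, node BU: B={C} ∩ U={C} → {C} (+0)
site 0, node BNU: BU={C} ∪ N={T} → {C,T} (+1)
site 0, node TV: T={C} ∪ V={T} → {C,T} (+1)
site 0, node BNTUV: BNU={C,T} ∩ TV={C,T} → {C,T} (+0)
site 0, node IR: I={T} ∪ R={C} → {C,T} (+1)
site 0, node BINRTUV: BNTUV={C,T} ∩ IR={C,T} → {C,T} (+0)
site 1, node BU: B={G} ∪ U={A} → {A,G} (+1)
site 1, node BNU: BU={A,G} ∪ N={T} → {A,G,T} (+1)
site 1, node TV: T={G} ∪ V={A} → {A,G} (+1)
site 1, node BNTUV: BNU={A,G,T} ∩ TV={A,G} → {A,G} (+0)
site 1, node IR: I={A} ∩ R={A} → {A} (+0)
site 1, node BINRTUV: BNTUV={A,G} ∩ IR={A} → {A} (+0)
site 2, node BU: B={C} ∪ U={T} → {C,T} (+1)
site 2, node BNU: BU={C,T} ∪ N={A} → {A,C,T} (+1)
site 2, node TV: T={G} ∩ V={G} → {G} (+0)
site 2, node BNTUV: BNU={A,C,T} ∪ TV={G} → {A,C,G,T} (+1)
site 2, node IR: I={C} ∪ R={A} → {A,C} (+1)
site 2, node BINRTUV: BNTUV={A,C,G,T} ∩ IR={A,C} → {A,C} (+0)
site 3, node BU: B={T} ∪ U={C} → {C,T} (+1)
site 3, node BNU: BU={C,T} ∪ N={A} → {A,C,T} (+1)
site 3, node TV: T={T} ∪ V={G} → {G,T} (+1)
site 3, node BNTUV: BNU={A,C,T} ∩ TV={G,T} → {T} (+0)
site 3, node IR: I={G} ∪ R={T} → {G,T} (+1)
site 3, node BINRTUV: BNTUV={T} ∩ IR={G,T} → {T} (+0)
site 4, node BU: B={C} ∪ U={T} → {C,T} (+1)
site 4, node BNU: BU={C,T} ∪ N={A} → {A,C,T} (+1)
site 4, node TV: T={G} ∪ V={T} → {G,T} (+1)
site 4, node BNTUV: BNU={A,C,T} ∩ TV={G,T} → {T} (+0)
site 4, node IR: I={G} ∪ R={C} → {C,G} (+1)
site 4, node BINRTUV: BNTUV={T} ∪ IR={C,G} → {C,G,T} (+1)
site 5, node BU: B={C} ∩ U={C} → {C} (+0)
site 5, node BNU: BU={C} ∪ N={A} → {A,C} (+1)
site 5, node TV: T={A} ∪ V={G} → {A,G} (+1)
site 5, node BNTUV: BNU={A,C} ∩ TV={A,G} → {A} (+0)
site 5, node IR: I={C} ∩ R={C} → {C} (+0)
site 5, node BINRTUV: BNTUV={A} ∪ IR={C} → {A,C} (+1)
site 6, node BU: B={T} ∪ U={C} → {C,T} (+1)
site 6, node BNU: BU={C,T} ∩ N={T} → {T} (+0)
site 6, node TV: T={C} ∪ V={T} → {C,T} (+1)
site 6, node BNTUV: BNU={T} ∩ TV={C,T} → {T} (+0)
site 6, node IR: I={T} ∪ R={G} → {G,T} (+1)
site 6, node BINRTUV: BNTUV={T} ∩ IR={G,T} → {T} (+0)
per-site changes: [3, 3, 4, 4, 5, 3, 3]; total = 25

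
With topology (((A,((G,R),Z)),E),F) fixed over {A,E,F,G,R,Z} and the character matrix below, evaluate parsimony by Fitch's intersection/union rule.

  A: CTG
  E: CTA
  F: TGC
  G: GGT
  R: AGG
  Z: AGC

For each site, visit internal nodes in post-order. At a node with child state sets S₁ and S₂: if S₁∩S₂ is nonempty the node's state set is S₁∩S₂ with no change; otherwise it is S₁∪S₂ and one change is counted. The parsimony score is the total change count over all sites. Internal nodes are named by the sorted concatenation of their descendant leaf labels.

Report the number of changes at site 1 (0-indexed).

GR@0: {G} ∪ {A} = {A,G} (union, +1)
GRZ@0: {A,G} ∩ {A} = {A} (intersection, +0)
AGRZ@0: {C} ∪ {A} = {A,C} (union, +1)
AEGRZ@0: {A,C} ∩ {C} = {C} (intersection, +0)
AEFGRZ@0: {C} ∪ {T} = {C,T} (union, +1)
GR@1: {G} ∩ {G} = {G} (intersection, +0)
GRZ@1: {G} ∩ {G} = {G} (intersection, +0)
AGRZ@1: {T} ∪ {G} = {G,T} (union, +1)
AEGRZ@1: {G,T} ∩ {T} = {T} (intersection, +0)
AEFGRZ@1: {T} ∪ {G} = {G,T} (union, +1)
GR@2: {T} ∪ {G} = {G,T} (union, +1)
GRZ@2: {G,T} ∪ {C} = {C,G,T} (union, +1)
AGRZ@2: {G} ∩ {C,G,T} = {G} (intersection, +0)
AEGRZ@2: {G} ∪ {A} = {A,G} (union, +1)
AEFGRZ@2: {A,G} ∪ {C} = {A,C,G} (union, +1)
per-site changes: [3, 2, 4]; total = 9

2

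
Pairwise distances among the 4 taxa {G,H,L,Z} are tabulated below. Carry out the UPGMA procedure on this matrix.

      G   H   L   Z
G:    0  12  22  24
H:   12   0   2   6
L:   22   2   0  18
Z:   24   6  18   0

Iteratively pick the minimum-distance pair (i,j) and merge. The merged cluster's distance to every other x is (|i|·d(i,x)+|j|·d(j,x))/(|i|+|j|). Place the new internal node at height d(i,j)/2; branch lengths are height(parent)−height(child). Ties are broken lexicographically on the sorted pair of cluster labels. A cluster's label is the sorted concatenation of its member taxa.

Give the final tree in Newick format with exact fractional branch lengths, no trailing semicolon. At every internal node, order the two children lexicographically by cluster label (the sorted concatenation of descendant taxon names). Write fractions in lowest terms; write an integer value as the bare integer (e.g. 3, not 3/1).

(G:29/3,((H:1,L:1):5,Z:6):11/3)

1. join H+L (d=2) ⇒ HL; edges |H|=1, |L|=1
  updated: d(G,HL)=17, d(HL,Z)=12
2. join HL+Z (d=12) ⇒ HLZ; edges |HL|=5, |Z|=6
  updated: d(G,HLZ)=58/3
3. join G+HLZ (d=58/3) ⇒ GHLZ; edges |G|=29/3, |HLZ|=11/3
final tree: (G:29/3,((H:1,L:1):5,Z:6):11/3)
total length: 79/3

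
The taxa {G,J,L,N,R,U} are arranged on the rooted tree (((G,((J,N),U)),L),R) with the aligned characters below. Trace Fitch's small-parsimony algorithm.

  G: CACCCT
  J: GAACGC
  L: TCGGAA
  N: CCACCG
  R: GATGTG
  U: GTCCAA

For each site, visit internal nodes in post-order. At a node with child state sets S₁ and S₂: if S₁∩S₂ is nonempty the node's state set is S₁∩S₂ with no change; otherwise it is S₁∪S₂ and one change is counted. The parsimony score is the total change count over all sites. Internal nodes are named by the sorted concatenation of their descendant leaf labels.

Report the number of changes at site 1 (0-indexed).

JN@0: {G} ∪ {C} = {C,G} (union, +1)
JNU@0: {C,G} ∩ {G} = {G} (intersection, +0)
GJNU@0: {C} ∪ {G} = {C,G} (union, +1)
GJLNU@0: {C,G} ∪ {T} = {C,G,T} (union, +1)
GJLNRU@0: {C,G,T} ∩ {G} = {G} (intersection, +0)
JN@1: {A} ∪ {C} = {A,C} (union, +1)
JNU@1: {A,C} ∪ {T} = {A,C,T} (union, +1)
GJNU@1: {A} ∩ {A,C,T} = {A} (intersection, +0)
GJLNU@1: {A} ∪ {C} = {A,C} (union, +1)
GJLNRU@1: {A,C} ∩ {A} = {A} (intersection, +0)
JN@2: {A} ∩ {A} = {A} (intersection, +0)
JNU@2: {A} ∪ {C} = {A,C} (union, +1)
GJNU@2: {C} ∩ {A,C} = {C} (intersection, +0)
GJLNU@2: {C} ∪ {G} = {C,G} (union, +1)
GJLNRU@2: {C,G} ∪ {T} = {C,G,T} (union, +1)
JN@3: {C} ∩ {C} = {C} (intersection, +0)
JNU@3: {C} ∩ {C} = {C} (intersection, +0)
GJNU@3: {C} ∩ {C} = {C} (intersection, +0)
GJLNU@3: {C} ∪ {G} = {C,G} (union, +1)
GJLNRU@3: {C,G} ∩ {G} = {G} (intersection, +0)
JN@4: {G} ∪ {C} = {C,G} (union, +1)
JNU@4: {C,G} ∪ {A} = {A,C,G} (union, +1)
GJNU@4: {C} ∩ {A,C,G} = {C} (intersection, +0)
GJLNU@4: {C} ∪ {A} = {A,C} (union, +1)
GJLNRU@4: {A,C} ∪ {T} = {A,C,T} (union, +1)
JN@5: {C} ∪ {G} = {C,G} (union, +1)
JNU@5: {C,G} ∪ {A} = {A,C,G} (union, +1)
GJNU@5: {T} ∪ {A,C,G} = {A,C,G,T} (union, +1)
GJLNU@5: {A,C,G,T} ∩ {A} = {A} (intersection, +0)
GJLNRU@5: {A} ∪ {G} = {A,G} (union, +1)
per-site changes: [3, 3, 3, 1, 4, 4]; total = 18

3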